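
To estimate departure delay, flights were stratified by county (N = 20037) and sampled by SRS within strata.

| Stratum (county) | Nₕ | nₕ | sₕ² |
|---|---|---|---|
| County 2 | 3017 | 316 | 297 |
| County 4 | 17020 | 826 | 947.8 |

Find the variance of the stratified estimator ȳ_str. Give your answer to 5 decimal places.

Var(ȳ_str) = Σₕ Wₕ²(1 − fₕ)sₕ²/nₕ with Wₕ = Nₕ/N, N = 20037.
County 2: Wₕ = 0.15057144; term = 0.15057144²·(1 − 0.10473981)·297/316 = 0.019076727.
County 4: Wₕ = 0.84942856; term = 0.84942856²·(1 − 0.04853114)·947.8/826 = 0.78774372.
Sum = 0.80682045.

0.80682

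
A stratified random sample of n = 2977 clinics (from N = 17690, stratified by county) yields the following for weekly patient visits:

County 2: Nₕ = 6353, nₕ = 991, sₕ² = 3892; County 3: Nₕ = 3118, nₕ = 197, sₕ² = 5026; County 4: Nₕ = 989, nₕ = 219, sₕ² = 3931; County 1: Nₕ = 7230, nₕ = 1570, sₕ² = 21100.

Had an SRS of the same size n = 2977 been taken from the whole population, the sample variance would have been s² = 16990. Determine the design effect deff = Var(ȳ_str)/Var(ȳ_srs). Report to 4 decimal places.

0.6259

Var(ȳ_str) = Σ Wₕ²(1−fₕ)sₕ²/nₕ with Wₕ = Nₕ/17690:
  County 2: (6353/17690)²·(1−991/6353)·3892/991 = 0.42751285
  County 3: (3118/17690)²·(1−197/3118)·5026/197 = 0.74252018
  County 4: (989/17690)²·(1−219/989)·3931/219 = 0.043680769
  County 1: (7230/17690)²·(1−1570/7230)·21100/1570 = 1.7574455
  → Var(ȳ_str) = 2.9711593.
Var(ȳ_srs) = (1 − 2977/17690)·16990/2977 = 4.7466581.
deff = 2.9711593 / 4.7466581 = 0.6259.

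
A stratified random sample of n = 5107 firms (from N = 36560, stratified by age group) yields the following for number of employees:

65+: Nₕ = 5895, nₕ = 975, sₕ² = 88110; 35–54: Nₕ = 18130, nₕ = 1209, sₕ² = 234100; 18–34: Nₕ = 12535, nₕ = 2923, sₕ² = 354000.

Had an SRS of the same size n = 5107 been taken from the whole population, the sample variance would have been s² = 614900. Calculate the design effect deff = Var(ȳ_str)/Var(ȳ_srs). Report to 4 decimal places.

0.5534

Var(ȳ_str) = Σ Wₕ²(1−fₕ)sₕ²/nₕ with Wₕ = Nₕ/36560:
  65+: (5895/36560)²·(1−975/5895)·88110/975 = 1.9609076
  35–54: (18130/36560)²·(1−1209/18130)·234100/1209 = 44.441281
  18–34: (12535/36560)²·(1−2923/12535)·354000/2923 = 10.916921
  → Var(ȳ_str) = 57.31911.
Var(ȳ_srs) = (1 − 5107/36560)·614900/5107 = 103.58444.
deff = 57.31911 / 103.58444 = 0.5534.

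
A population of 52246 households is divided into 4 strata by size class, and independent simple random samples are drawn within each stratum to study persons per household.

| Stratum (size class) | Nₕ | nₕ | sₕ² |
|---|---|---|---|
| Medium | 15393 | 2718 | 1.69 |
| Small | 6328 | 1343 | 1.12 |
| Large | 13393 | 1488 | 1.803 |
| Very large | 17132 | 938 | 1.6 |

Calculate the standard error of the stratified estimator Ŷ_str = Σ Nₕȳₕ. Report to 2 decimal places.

902.25

Var(Ŷ_str) = Σₕ Nₕ²(1 − fₕ)sₕ²/nₕ.
Medium: 15393²·(1 − 2718/15393)·1.69/2718 = 121313.32.
Small: 6328²·(1 − 1343/6328)·1.12/1343 = 26307.14.
Large: 13393²·(1 − 1488/13393)·1.803/1488 = 193196.86.
Very large: 17132²·(1 − 938/17132)·1.6/938 = 473237.71.
Sum = 814055.03.
SE = √(814055.03) = 902.25.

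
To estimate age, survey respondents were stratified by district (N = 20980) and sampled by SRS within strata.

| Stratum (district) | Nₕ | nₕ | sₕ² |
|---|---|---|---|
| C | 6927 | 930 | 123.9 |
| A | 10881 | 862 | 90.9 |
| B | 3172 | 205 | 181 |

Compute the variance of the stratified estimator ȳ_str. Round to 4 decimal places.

Var(ȳ_str) = Σₕ Wₕ²(1 − fₕ)sₕ²/nₕ with Wₕ = Nₕ/N, N = 20980.
C: Wₕ = 0.33017159; term = 0.33017159²·(1 − 0.13425725)·123.9/930 = 0.012573513.
A: Wₕ = 0.51863680; term = 0.51863680²·(1 − 0.07922066)·90.9/862 = 0.026117935.
B: Wₕ = 0.15119161; term = 0.15119161²·(1 − 0.06462799)·181/205 = 0.018878369.
Sum = 0.057569817.

0.0576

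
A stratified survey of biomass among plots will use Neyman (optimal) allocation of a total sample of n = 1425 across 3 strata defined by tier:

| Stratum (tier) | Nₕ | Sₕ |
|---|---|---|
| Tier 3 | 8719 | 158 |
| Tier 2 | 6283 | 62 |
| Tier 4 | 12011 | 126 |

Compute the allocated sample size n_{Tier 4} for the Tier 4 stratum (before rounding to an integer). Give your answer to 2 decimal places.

Neyman allocation: nₕ = n·NₕSₕ / Σⱼ NⱼSⱼ.
Σ NⱼSⱼ = 8719·158 + 6283·62 + 12011·126 = 3.280534 × 10^6.
n_{Tier 4} = 1425·12011·126 / (3.280534 × 10^6) = 657.39.

657.39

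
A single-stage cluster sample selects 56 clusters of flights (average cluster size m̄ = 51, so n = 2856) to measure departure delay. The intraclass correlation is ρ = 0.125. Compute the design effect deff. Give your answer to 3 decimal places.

deff = 1 + (51 − 1)·0.125 = 1 + 6.25 = 7.25.

7.250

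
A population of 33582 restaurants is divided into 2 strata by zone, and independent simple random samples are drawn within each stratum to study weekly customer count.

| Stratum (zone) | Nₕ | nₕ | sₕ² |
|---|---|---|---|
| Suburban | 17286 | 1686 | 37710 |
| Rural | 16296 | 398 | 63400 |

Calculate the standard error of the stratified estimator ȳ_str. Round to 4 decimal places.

Var(ȳ_str) = Σₕ Wₕ²(1 − fₕ)sₕ²/nₕ with Wₕ = Nₕ/N, N = 33582.
Suburban: Wₕ = 0.51474004; term = 0.51474004²·(1 − 0.09753558)·37710/1686 = 5.3481669.
Rural: Wₕ = 0.48525996; term = 0.48525996²·(1 − 0.02442317)·63400/398 = 36.594564.
Sum = 41.942731.
SE = √(41.942731) = 6.4763.

6.4763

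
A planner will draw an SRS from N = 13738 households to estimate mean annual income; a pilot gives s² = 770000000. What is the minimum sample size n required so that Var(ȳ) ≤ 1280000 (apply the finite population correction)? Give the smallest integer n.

577

Without fpc, n₀ = s²/D = 770000000/1280000 = 601.5625.
With fpc, (1 − n/N)·s²/n ≤ D requires n ≥ n₀/(1 + n₀/N) = 601.5625/(1 + 601.5625/13738) = 576.3262.
Rounding up, n = 577.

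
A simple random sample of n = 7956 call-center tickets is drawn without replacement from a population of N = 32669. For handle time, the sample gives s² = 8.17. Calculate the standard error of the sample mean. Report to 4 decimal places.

Under SRS without replacement, Var(ȳ) = (1 − f)·s²/n with f = n/N = 7956/32669 = 0.24353363.
Var(ȳ) = (1 − 0.24353363)·8.17/7956 = 0.75646637·0.0010268979 = 7.7681376 × 10^-4.
SE(ȳ) = √(7.7681376 × 10^-4) = 0.0279.

0.0279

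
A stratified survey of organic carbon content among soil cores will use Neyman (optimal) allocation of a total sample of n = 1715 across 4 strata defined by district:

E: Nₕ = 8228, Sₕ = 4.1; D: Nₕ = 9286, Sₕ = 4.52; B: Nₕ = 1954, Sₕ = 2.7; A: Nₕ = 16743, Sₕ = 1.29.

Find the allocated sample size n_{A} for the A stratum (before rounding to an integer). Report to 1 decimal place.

361.1

Neyman allocation: nₕ = n·NₕSₕ / Σⱼ NⱼSⱼ.
Σ NⱼSⱼ = 8228·4.1 + 9286·4.52 + 1954·2.7 + 16743·1.29 = 102581.79.
n_{A} = 1715·16743·1.29 / 102581.79 = 361.1.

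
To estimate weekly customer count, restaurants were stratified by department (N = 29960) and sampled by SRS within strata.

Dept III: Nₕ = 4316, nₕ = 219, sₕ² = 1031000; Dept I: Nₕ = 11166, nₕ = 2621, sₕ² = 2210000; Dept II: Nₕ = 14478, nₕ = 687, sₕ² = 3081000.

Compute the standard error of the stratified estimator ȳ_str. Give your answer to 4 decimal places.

34.3507

Var(ȳ_str) = Σₕ Wₕ²(1 − fₕ)sₕ²/nₕ with Wₕ = Nₕ/N, N = 29960.
Dept III: Wₕ = 0.14405874; term = 0.14405874²·(1 − 0.05074143)·1031000/219 = 92.7424.
Dept I: Wₕ = 0.37269693; term = 0.37269693²·(1 − 0.23473043)·2210000/2621 = 89.629573.
Dept II: Wₕ = 0.48324433; term = 0.48324433²·(1 − 0.04745131)·3081000/687 = 997.59824.
Sum = 1179.9702.
SE = √(1179.9702) = 34.3507.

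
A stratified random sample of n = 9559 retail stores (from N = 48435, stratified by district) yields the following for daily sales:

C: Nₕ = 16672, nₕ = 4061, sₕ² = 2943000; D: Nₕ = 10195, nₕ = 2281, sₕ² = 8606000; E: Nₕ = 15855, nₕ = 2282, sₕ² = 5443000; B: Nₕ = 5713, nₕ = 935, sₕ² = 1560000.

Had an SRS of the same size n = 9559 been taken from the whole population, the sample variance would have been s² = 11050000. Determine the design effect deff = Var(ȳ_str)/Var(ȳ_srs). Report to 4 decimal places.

Var(ȳ_str) = Σ Wₕ²(1−fₕ)sₕ²/nₕ with Wₕ = Nₕ/48435:
  C: (16672/48435)²·(1−4061/16672)·2943000/4061 = 64.949512
  D: (10195/48435)²·(1−2281/10195)·8606000/2281 = 129.75997
  E: (15855/48435)²·(1−2282/15855)·5443000/2282 = 218.79943
  B: (5713/48435)²·(1−935/5713)·1560000/935 = 19.413541
  → Var(ȳ_str) = 432.92245.
Var(ȳ_srs) = (1 − 9559/48435)·11050000/9559 = 927.83785.
deff = 432.92245 / 927.83785 = 0.4666.

0.4666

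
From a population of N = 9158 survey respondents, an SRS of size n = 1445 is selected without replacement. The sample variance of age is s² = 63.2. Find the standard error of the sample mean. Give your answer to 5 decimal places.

Under SRS without replacement, Var(ȳ) = (1 − f)·s²/n with f = n/N = 1445/9158 = 0.15778554.
Var(ȳ) = (1 − 0.15778554)·63.2/1445 = 0.84221446·0.043737024 = 0.036835954.
SE(ȳ) = √(0.036835954) = 0.19193.

0.19193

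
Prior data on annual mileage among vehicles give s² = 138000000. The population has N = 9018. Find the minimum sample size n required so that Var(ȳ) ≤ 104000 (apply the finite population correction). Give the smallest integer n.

1157

Without fpc, n₀ = s²/D = 138000000/104000 = 1326.9231.
With fpc, (1 − n/N)·s²/n ≤ D requires n ≥ n₀/(1 + n₀/N) = 1326.9231/(1 + 1326.9231/9018) = 1156.7213.
Rounding up, n = 1157.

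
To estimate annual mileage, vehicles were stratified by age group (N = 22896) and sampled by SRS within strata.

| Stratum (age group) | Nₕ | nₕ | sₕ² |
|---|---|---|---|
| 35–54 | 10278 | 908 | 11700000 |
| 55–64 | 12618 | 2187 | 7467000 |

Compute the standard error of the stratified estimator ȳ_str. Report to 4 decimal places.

Var(ȳ_str) = Σₕ Wₕ²(1 − fₕ)sₕ²/nₕ with Wₕ = Nₕ/N, N = 22896.
35–54: Wₕ = 0.44889937; term = 0.44889937²·(1 − 0.08834404)·11700000/908 = 2367.1675.
55–64: Wₕ = 0.55110063; term = 0.55110063²·(1 − 0.17332382)·7467000/2187 = 857.22456.
Sum = 3224.3921.
SE = √(3224.3921) = 56.7837.

56.7837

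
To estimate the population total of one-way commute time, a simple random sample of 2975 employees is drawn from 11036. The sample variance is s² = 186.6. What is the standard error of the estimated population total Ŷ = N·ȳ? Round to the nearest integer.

2362

Var(Ŷ) = N²·Var(ȳ) = N²·(1 − n/N)·s²/n.
f = 2975/11036 = 0.26957231; Var(ȳ) = 0.73042769·186.6/2975 = 0.045814389.
Var(Ŷ) = 11036² · 0.045814389 = 5.5798854 × 10^6.
SE(Ŷ) = √(5.5798854 × 10^6) = 2362.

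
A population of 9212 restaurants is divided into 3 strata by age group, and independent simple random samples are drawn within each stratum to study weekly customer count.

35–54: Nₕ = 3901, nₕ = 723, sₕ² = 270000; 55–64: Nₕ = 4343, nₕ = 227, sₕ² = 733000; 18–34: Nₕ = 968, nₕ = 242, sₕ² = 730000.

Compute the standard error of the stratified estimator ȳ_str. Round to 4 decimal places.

27.5633

Var(ȳ_str) = Σₕ Wₕ²(1 − fₕ)sₕ²/nₕ with Wₕ = Nₕ/N, N = 9212.
35–54: Wₕ = 0.42346939; term = 0.42346939²·(1 − 0.18533709)·270000/723 = 54.556619.
55–64: Wₕ = 0.47145028; term = 0.47145028²·(1 − 0.05226802)·733000/227 = 680.19816.
18–34: Wₕ = 0.10508033; term = 0.10508033²·(1 − 0.25000000)·730000/242 = 24.981103.
Sum = 759.73588.
SE = √(759.73588) = 27.5633.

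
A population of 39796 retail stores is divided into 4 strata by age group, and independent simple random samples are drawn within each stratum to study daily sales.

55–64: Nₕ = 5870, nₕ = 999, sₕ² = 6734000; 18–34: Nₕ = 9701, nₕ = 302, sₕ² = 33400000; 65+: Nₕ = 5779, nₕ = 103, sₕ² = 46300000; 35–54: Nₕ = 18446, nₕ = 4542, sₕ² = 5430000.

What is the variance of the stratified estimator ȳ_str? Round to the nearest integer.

Var(ȳ_str) = Σₕ Wₕ²(1 − fₕ)sₕ²/nₕ with Wₕ = Nₕ/N, N = 39796.
55–64: Wₕ = 0.14750226; term = 0.14750226²·(1 − 0.17018739)·6734000/999 = 121.69844.
18–34: Wₕ = 0.24376822; term = 0.24376822²·(1 − 0.03113081)·33400000/302 = 6367.3516.
65+: Wₕ = 0.14521560; term = 0.14521560²·(1 − 0.01782315)·46300000/103 = 9310.2213.
35–54: Wₕ = 0.46351392; term = 0.46351392²·(1 − 0.24623225)·5430000/4542 = 193.60467.
Sum = 15992.876.

15993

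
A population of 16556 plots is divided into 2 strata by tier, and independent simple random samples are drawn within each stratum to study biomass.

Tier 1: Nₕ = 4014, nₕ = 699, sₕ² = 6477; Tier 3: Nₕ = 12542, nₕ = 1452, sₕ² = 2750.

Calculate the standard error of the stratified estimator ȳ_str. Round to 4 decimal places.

1.1878

Var(ȳ_str) = Σₕ Wₕ²(1 − fₕ)sₕ²/nₕ with Wₕ = Nₕ/N, N = 16556.
Tier 1: Wₕ = 0.24244987; term = 0.24244987²·(1 − 0.17414051)·6477/699 = 0.44982831.
Tier 3: Wₕ = 0.75755013; term = 0.75755013²·(1 − 0.11577101)·2750/1452 = 0.96106682.
Sum = 1.4108951.
SE = √(1.4108951) = 1.1878.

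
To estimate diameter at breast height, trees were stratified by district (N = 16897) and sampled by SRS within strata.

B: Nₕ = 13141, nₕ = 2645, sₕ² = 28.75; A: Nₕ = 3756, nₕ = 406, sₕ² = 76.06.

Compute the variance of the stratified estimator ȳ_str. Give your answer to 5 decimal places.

Var(ȳ_str) = Σₕ Wₕ²(1 − fₕ)sₕ²/nₕ with Wₕ = Nₕ/N, N = 16897.
B: Wₕ = 0.77771202; term = 0.77771202²·(1 − 0.20127844)·28.75/2645 = 0.0052510385.
A: Wₕ = 0.22228798; term = 0.22228798²·(1 − 0.10809372)·76.06/406 = 0.0082562241.
Sum = 0.013507263.

0.01351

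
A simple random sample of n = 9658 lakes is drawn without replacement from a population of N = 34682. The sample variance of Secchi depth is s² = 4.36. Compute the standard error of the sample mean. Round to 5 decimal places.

Under SRS without replacement, Var(ȳ) = (1 − f)·s²/n with f = n/N = 9658/34682 = 0.27847298.
Var(ȳ) = (1 − 0.27847298)·4.36/9658 = 0.72152702·4.5143922 × 10^-4 = 3.2572559 × 10^-4.
SE(ȳ) = √(3.2572559 × 10^-4) = 0.01805.

0.01805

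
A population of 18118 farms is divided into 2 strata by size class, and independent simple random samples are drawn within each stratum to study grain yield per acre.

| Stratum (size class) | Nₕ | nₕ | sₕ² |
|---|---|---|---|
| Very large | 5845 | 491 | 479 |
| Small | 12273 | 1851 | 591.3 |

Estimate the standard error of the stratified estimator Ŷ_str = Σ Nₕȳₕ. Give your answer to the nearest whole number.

8449

Var(Ŷ_str) = Σₕ Nₕ²(1 − fₕ)sₕ²/nₕ.
Very large: 5845²·(1 − 491/5845)·479/491 = 3.0529304 × 10^7.
Small: 12273²·(1 − 1851/12273)·591.3/1851 = 4.0860461 × 10^7.
Sum = 7.1389765 × 10^7.
SE = √(7.1389765 × 10^7) = 8449.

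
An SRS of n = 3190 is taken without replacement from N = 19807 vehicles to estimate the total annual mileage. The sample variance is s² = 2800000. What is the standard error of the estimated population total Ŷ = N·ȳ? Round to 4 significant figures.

Var(Ŷ) = N²·Var(ȳ) = N²·(1 − n/N)·s²/n.
f = 3190/19807 = 0.16105417; Var(ȳ) = 0.83894583·2800000/3190 = 736.37878.
Var(Ŷ) = 19807² · 736.37878 = 2.888941 × 10^11.
SE(Ŷ) = √(2.888941 × 10^11) = 537500.

537500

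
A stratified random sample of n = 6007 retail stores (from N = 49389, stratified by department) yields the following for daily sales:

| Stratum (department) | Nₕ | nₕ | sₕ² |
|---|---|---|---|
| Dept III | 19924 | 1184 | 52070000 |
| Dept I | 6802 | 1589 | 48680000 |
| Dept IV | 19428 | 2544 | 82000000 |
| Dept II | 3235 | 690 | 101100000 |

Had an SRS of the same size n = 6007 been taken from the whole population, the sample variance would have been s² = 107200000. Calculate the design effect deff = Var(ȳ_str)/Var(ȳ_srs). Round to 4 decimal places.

Var(ȳ_str) = Σ Wₕ²(1−fₕ)sₕ²/nₕ with Wₕ = Nₕ/49389:
  Dept III: (19924/49389)²·(1−1184/19924)·52070000/1184 = 6731.65
  Dept I: (6802/49389)²·(1−1589/6802)·48680000/1589 = 445.33883
  Dept IV: (19428/49389)²·(1−2544/19428)·82000000/2544 = 4334.5071
  Dept II: (3235/49389)²·(1−690/3235)·101100000/690 = 494.54256
  → Var(ȳ_str) = 12006.038.
Var(ȳ_srs) = (1 − 6007/49389)·107200000/6007 = 15675.323.
deff = 12006.038 / 15675.323 = 0.7659.

0.7659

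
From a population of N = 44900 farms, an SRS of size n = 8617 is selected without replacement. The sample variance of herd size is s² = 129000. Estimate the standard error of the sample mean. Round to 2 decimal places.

3.48

Under SRS without replacement, Var(ȳ) = (1 − f)·s²/n with f = n/N = 8617/44900 = 0.19191537.
Var(ȳ) = (1 − 0.19191537)·129000/8617 = 0.80808463·14.970407 = 12.097356.
SE(ȳ) = √(12.097356) = 3.48.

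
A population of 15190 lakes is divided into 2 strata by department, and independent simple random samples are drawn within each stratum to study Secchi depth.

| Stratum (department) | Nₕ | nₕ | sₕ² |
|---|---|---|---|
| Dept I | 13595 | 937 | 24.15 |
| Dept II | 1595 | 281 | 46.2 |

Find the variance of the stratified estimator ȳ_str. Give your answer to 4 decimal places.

0.0207

Var(ȳ_str) = Σₕ Wₕ²(1 − fₕ)sₕ²/nₕ with Wₕ = Nₕ/N, N = 15190.
Dept I: Wₕ = 0.89499671; term = 0.89499671²·(1 − 0.06892240)·24.15/937 = 0.019222342.
Dept II: Wₕ = 0.10500329; term = 0.10500329²·(1 − 0.17617555)·46.2/281 = 0.0014934.
Sum = 0.020715742.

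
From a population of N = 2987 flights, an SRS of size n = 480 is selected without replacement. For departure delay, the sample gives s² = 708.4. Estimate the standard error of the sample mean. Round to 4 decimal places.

Under SRS without replacement, Var(ȳ) = (1 − f)·s²/n with f = n/N = 480/2987 = 0.16069635.
Var(ȳ) = (1 − 0.16069635)·708.4/480 = 0.83930365·1.4758333 = 1.2386723.
SE(ȳ) = √(1.2386723) = 1.1130.

1.1130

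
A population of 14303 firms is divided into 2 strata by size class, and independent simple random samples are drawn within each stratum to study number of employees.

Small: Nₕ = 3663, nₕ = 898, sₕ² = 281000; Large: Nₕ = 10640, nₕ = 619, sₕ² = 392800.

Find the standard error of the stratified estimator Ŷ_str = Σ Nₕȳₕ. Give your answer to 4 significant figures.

Var(Ŷ_str) = Σₕ Nₕ²(1 − fₕ)sₕ²/nₕ.
Small: 3663²·(1 − 898/3663)·281000/898 = 3.1692904 × 10^9.
Large: 10640²·(1 − 619/10640)·392800/619 = 6.7660238 × 10^10.
Sum = 7.0829528 × 10^10.
SE = √(7.0829528 × 10^10) = 266100.

266100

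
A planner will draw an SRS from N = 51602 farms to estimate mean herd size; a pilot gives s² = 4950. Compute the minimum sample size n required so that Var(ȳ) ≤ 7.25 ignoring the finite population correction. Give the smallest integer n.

Without fpc, n₀ = s²/D = 4950/7.25 = 682.7586.
Rounding up, n = 683.

683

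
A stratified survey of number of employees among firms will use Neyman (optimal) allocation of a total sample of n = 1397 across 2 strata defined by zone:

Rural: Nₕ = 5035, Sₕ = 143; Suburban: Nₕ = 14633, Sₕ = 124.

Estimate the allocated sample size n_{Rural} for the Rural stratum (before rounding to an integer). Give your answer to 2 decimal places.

Neyman allocation: nₕ = n·NₕSₕ / Σⱼ NⱼSⱼ.
Σ NⱼSⱼ = 5035·143 + 14633·124 = 2.534497 × 10^6.
n_{Rural} = 1397·5035·143 / (2.534497 × 10^6) = 396.86.

396.86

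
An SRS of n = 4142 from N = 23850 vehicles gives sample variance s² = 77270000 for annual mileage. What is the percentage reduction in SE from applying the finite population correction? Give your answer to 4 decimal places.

9.0972

f = n/N = 4142/23850 = 0.17366876.
SE_no-fpc = √(s²/n) = 136.58418; SE_fpc = √((1−f)s²/n) = 124.1588.
Ratio = √(1−f) = 0.90902763. Reduction = 100·(1 − 0.90902763) = 9.0972%.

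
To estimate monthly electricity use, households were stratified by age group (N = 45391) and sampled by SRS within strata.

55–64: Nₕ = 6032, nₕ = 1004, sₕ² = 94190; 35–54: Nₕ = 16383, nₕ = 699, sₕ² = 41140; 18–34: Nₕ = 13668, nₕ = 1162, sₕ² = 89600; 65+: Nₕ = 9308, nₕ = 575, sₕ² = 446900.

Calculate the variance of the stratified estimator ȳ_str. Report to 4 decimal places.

45.7817

Var(ȳ_str) = Σₕ Wₕ²(1 − fₕ)sₕ²/nₕ with Wₕ = Nₕ/N, N = 45391.
55–64: Wₕ = 0.13288978; term = 0.13288978²·(1 − 0.16644562)·94190/1004 = 1.3809825.
35–54: Wₕ = 0.36093058; term = 0.36093058²·(1 − 0.04266618)·41140/699 = 7.3400307.
18–34: Wₕ = 0.30111696; term = 0.30111696²·(1 − 0.08501610)·89600/1162 = 6.3971388.
65+: Wₕ = 0.20506268; term = 0.20506268²·(1 − 0.06177482)·446900/575 = 30.663579.
Sum = 45.781731.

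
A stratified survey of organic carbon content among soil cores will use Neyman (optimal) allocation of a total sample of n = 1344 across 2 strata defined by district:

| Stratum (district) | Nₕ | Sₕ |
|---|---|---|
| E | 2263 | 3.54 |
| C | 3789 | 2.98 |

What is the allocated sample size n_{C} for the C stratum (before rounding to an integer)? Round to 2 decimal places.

786.20

Neyman allocation: nₕ = n·NₕSₕ / Σⱼ NⱼSⱼ.
Σ NⱼSⱼ = 2263·3.54 + 3789·2.98 = 19302.24.
n_{C} = 1344·3789·2.98 / 19302.24 = 786.20.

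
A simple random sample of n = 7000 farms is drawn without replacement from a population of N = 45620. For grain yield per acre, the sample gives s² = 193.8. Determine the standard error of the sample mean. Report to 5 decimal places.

0.15309

Under SRS without replacement, Var(ȳ) = (1 − f)·s²/n with f = n/N = 7000/45620 = 0.15344147.
Var(ȳ) = (1 − 0.15344147)·193.8/7000 = 0.84655853·0.027685714 = 0.023437578.
SE(ȳ) = √(0.023437578) = 0.15309.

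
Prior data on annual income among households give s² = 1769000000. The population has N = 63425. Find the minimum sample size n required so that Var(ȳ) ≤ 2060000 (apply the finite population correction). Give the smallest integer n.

Without fpc, n₀ = s²/D = 1769000000/2060000 = 858.7379.
With fpc, (1 − n/N)·s²/n ≤ D requires n ≥ n₀/(1 + n₀/N) = 858.7379/(1 + 858.7379/63425) = 847.2664.
Rounding up, n = 848.

848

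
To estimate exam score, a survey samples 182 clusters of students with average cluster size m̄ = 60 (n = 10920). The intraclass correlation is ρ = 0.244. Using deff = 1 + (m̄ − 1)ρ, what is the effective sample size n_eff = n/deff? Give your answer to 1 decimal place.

deff = 1 + (60 − 1)·0.244 = 1 + 14.396 = 15.396.
n_eff = 10920 / 15.396 = 709.3.

709.3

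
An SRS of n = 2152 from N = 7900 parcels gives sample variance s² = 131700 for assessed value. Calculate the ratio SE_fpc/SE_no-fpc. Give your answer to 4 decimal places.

0.8530

f = n/N = 2152/7900 = 0.27240506.
SE_no-fpc = √(s²/n) = 7.8229716; SE_fpc = √((1−f)s²/n) = 6.6729303.
Ratio = √(1−f) = 0.85299176.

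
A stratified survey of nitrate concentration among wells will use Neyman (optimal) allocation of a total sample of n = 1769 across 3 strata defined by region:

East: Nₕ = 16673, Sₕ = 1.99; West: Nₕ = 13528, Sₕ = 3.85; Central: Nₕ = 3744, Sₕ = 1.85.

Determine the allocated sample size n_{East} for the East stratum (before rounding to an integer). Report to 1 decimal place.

Neyman allocation: nₕ = n·NₕSₕ / Σⱼ NⱼSⱼ.
Σ NⱼSⱼ = 16673·1.99 + 13528·3.85 + 3744·1.85 = 92188.47.
n_{East} = 1769·16673·1.99 / 92188.47 = 636.7.

636.7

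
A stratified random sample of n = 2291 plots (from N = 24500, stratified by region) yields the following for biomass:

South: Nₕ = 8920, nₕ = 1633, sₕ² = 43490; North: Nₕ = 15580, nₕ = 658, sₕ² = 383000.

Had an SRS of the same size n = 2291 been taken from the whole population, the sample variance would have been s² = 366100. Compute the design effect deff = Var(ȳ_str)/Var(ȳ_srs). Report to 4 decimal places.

Var(ȳ_str) = Σ Wₕ²(1−fₕ)sₕ²/nₕ with Wₕ = Nₕ/24500:
  South: (8920/24500)²·(1−1633/8920)·43490/1633 = 2.8839298
  North: (15580/24500)²·(1−658/15580)·383000/658 = 225.44219
  → Var(ȳ_str) = 228.32612.
Var(ȳ_srs) = (1 − 2291/24500)·366100/2291 = 144.85636.
deff = 228.32612 / 144.85636 = 1.5762.

1.5762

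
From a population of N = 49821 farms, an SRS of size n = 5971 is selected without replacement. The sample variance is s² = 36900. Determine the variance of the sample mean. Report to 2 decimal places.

5.44

Under SRS without replacement, Var(ȳ) = (1 − f)·s²/n with f = n/N = 5971/49821 = 0.11984906.
Var(ȳ) = (1 − 0.11984906)·36900/5971 = 0.88015094·6.1798694 = 5.4392178.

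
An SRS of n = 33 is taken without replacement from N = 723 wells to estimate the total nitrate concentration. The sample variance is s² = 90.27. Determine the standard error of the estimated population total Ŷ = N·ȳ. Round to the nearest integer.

Var(Ŷ) = N²·Var(ȳ) = N²·(1 − n/N)·s²/n.
f = 33/723 = 0.04564315; Var(ȳ) = 0.95435685·90.27/33 = 2.6105998.
Var(Ŷ) = 723² · 2.6105998 = 1.3646362 × 10^6.
SE(Ŷ) = √(1.3646362 × 10^6) = 1168.

1168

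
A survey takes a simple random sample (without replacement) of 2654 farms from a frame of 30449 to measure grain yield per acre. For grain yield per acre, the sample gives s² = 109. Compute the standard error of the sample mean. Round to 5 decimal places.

0.19362

Under SRS without replacement, Var(ȳ) = (1 − f)·s²/n with f = n/N = 2654/30449 = 0.08716214.
Var(ȳ) = (1 − 0.08716214)·109/2654 = 0.91283786·0.041070083 = 0.037490327.
SE(ȳ) = √(0.037490327) = 0.19362.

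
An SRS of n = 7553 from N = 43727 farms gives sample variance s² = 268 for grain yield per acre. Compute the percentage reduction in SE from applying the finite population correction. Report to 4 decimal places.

f = n/N = 7553/43727 = 0.17273081.
SE_no-fpc = √(s²/n) = 0.18836823; SE_fpc = √((1−f)s²/n) = 0.17132908.
Ratio = √(1−f) = 0.90954340. Reduction = 100·(1 − 0.90954340) = 9.0457%.

9.0457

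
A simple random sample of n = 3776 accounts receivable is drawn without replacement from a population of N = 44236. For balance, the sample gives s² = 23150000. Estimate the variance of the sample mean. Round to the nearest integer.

Under SRS without replacement, Var(ȳ) = (1 − f)·s²/n with f = n/N = 3776/44236 = 0.08536034.
Var(ȳ) = (1 − 0.08536034)·23150000/3776 = 0.91463966·6130.8263 = 5607.4969.

5607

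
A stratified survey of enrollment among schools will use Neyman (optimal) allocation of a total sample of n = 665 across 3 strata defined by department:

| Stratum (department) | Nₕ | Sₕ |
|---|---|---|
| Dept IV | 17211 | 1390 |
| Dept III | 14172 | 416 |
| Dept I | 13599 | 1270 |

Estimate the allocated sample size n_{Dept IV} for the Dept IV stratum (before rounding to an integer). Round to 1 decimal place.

Neyman allocation: nₕ = n·NₕSₕ / Σⱼ NⱼSⱼ.
Σ NⱼSⱼ = 17211·1390 + 14172·416 + 13599·1270 = 4.7089572 × 10^7.
n_{Dept IV} = 665·17211·1390 / (4.7089572 × 10^7) = 337.8.

337.8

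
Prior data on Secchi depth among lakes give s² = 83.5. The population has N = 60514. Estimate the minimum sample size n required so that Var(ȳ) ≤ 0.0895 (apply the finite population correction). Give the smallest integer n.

Without fpc, n₀ = s²/D = 83.5/0.0895 = 932.9609.
With fpc, (1 − n/N)·s²/n ≤ D requires n ≥ n₀/(1 + n₀/N) = 932.9609/(1 + 932.9609/60514) = 918.7956.
Rounding up, n = 919.

919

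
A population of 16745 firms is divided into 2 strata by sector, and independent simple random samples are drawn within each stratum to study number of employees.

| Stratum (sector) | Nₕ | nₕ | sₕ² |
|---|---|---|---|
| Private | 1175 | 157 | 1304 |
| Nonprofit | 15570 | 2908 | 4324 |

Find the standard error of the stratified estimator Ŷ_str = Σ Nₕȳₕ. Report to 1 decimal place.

17409.2

Var(Ŷ_str) = Σₕ Nₕ²(1 − fₕ)sₕ²/nₕ.
Private: 1175²·(1 − 157/1175)·1304/157 = 9.9349019 × 10^6.
Nonprofit: 15570²·(1 − 2908/15570)·4324/2908 = 2.9314481 × 10^8.
Sum = 3.0307971 × 10^8.
SE = √(3.0307971 × 10^8) = 17409.2.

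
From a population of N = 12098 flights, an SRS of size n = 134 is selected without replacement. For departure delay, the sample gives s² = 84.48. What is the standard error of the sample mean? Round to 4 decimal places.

Under SRS without replacement, Var(ȳ) = (1 − f)·s²/n with f = n/N = 134/12098 = 0.01107621.
Var(ȳ) = (1 − 0.01107621)·84.48/134 = 0.98892379·0.63044776 = 0.62346479.
SE(ȳ) = √(0.62346479) = 0.7896.

0.7896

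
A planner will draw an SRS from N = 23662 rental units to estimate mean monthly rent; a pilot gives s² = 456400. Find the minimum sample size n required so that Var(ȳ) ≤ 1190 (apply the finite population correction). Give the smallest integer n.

Without fpc, n₀ = s²/D = 456400/1190 = 383.5294.
With fpc, (1 − n/N)·s²/n ≤ D requires n ≥ n₀/(1 + n₀/N) = 383.5294/(1 + 383.5294/23662) = 377.4121.
Rounding up, n = 378.

378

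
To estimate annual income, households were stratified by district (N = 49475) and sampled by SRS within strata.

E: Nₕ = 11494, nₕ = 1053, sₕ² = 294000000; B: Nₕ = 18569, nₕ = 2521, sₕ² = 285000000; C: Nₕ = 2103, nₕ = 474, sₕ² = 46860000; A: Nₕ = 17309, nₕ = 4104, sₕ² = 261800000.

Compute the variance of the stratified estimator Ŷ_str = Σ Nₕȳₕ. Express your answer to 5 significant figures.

Var(Ŷ_str) = Σₕ Nₕ²(1 − fₕ)sₕ²/nₕ.
E: 11494²·(1 − 1053/11494)·294000000/1053 = 3.3506746 × 10^13.
B: 18569²·(1 − 2521/18569)·285000000/2521 = 3.3688482 × 10^13.
C: 2103²·(1 − 474/2103)·46860000/474 = 3.386759 × 10^11.
A: 17309²·(1 − 4104/17309)·261800000/4104 = 1.4580509 × 10^13.
Sum = 8.2114413 × 10^13.

8.2114 × 10^13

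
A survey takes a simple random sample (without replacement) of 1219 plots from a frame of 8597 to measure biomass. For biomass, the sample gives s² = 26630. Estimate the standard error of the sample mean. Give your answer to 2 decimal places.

4.33

Under SRS without replacement, Var(ȳ) = (1 − f)·s²/n with f = n/N = 1219/8597 = 0.14179365.
Var(ȳ) = (1 − 0.14179365)·26630/1219 = 0.85820635·21.845775 = 18.748183.
SE(ȳ) = √(18.748183) = 4.33.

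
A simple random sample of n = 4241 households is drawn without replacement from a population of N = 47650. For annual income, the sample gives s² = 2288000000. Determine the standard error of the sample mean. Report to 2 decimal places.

701.06

Under SRS without replacement, Var(ȳ) = (1 − f)·s²/n with f = n/N = 4241/47650 = 0.08900315.
Var(ȳ) = (1 − 0.08900315)·2288000000/4241 = 0.91099685·539495.4 = 491478.61.
SE(ȳ) = √(491478.61) = 701.06.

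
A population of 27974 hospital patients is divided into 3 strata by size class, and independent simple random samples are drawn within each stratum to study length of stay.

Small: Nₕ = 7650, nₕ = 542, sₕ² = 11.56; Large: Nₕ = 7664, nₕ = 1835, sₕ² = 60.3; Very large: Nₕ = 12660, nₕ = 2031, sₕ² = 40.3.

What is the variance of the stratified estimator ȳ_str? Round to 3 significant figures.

0.00677

Var(ȳ_str) = Σₕ Wₕ²(1 − fₕ)sₕ²/nₕ with Wₕ = Nₕ/N, N = 27974.
Small: Wₕ = 0.27346822; term = 0.27346822²·(1 − 0.07084967)·11.56/542 = 0.0014820343.
Large: Wₕ = 0.27396869; term = 0.27396869²·(1 − 0.23943111)·60.3/1835 = 0.0018759517.
Very large: Wₕ = 0.45256309; term = 0.45256309²·(1 − 0.16042654)·40.3/2031 = 0.0034120241.
Sum = 0.0067700101.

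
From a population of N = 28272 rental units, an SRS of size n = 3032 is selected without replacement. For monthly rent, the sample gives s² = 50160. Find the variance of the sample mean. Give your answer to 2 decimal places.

Under SRS without replacement, Var(ȳ) = (1 − f)·s²/n with f = n/N = 3032/28272 = 0.10724392.
Var(ȳ) = (1 − 0.10724392)·50160/3032 = 0.89275608·16.543536 = 14.769342.

14.77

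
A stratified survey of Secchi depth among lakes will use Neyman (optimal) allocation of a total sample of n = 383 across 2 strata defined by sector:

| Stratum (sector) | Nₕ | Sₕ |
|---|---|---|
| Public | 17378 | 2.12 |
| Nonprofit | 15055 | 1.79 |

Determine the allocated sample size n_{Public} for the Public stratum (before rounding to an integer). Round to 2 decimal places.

Neyman allocation: nₕ = n·NₕSₕ / Σⱼ NⱼSⱼ.
Σ NⱼSⱼ = 17378·2.12 + 15055·1.79 = 63789.81.
n_{Public} = 383·17378·2.12 / 63789.81 = 221.20.

221.20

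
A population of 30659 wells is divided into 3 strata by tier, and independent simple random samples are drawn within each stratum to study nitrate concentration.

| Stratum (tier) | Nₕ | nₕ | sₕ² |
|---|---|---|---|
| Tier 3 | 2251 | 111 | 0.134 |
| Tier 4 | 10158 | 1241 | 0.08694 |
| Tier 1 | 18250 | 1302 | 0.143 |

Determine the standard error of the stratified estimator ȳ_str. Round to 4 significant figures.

Var(ȳ_str) = Σₕ Wₕ²(1 − fₕ)sₕ²/nₕ with Wₕ = Nₕ/N, N = 30659.
Tier 3: Wₕ = 0.07342053; term = 0.07342053²·(1 − 0.04931142)·0.134/111 = 6.1866439 × 10^-6.
Tier 4: Wₕ = 0.33132196; term = 0.33132196²·(1 − 0.12216972)·0.08694/1241 = 6.7508562 × 10^-6.
Tier 1: Wₕ = 0.59525751; term = 0.59525751²·(1 − 0.07134247)·0.143/1302 = 3.6140188 × 10^-5.
Sum = 4.9077688 × 10^-5.
SE = √(4.9077688 × 10^-5) = 0.007006.

0.007006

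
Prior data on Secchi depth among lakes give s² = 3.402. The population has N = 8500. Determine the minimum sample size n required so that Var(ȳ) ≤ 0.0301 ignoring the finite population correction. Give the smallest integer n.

114

Without fpc, n₀ = s²/D = 3.402/0.0301 = 113.0233.
Rounding up, n = 114.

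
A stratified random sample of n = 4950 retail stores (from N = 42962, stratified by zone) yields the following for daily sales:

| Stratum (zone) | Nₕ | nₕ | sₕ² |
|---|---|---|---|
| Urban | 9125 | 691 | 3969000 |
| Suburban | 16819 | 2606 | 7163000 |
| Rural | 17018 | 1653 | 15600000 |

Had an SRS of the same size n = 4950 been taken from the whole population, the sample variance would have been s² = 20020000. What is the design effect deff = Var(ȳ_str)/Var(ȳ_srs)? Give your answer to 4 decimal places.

0.5400

Var(ȳ_str) = Σ Wₕ²(1−fₕ)sₕ²/nₕ with Wₕ = Nₕ/42962:
  Urban: (9125/42962)²·(1−691/9125)·3969000/691 = 239.49725
  Suburban: (16819/42962)²·(1−2606/16819)·7163000/2606 = 355.98974
  Rural: (17018/42962)²·(1−1653/17018)·15600000/1653 = 1336.9767
  → Var(ȳ_str) = 1932.4637.
Var(ȳ_srs) = (1 − 4950/42962)·20020000/4950 = 3578.4512.
deff = 1932.4637 / 3578.4512 = 0.5400.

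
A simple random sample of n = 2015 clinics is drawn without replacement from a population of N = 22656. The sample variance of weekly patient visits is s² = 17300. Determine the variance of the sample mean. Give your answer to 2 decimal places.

7.82

Under SRS without replacement, Var(ȳ) = (1 − f)·s²/n with f = n/N = 2015/22656 = 0.08893891.
Var(ȳ) = (1 − 0.08893891)·17300/2015 = 0.91106109·8.5856079 = 7.8220133.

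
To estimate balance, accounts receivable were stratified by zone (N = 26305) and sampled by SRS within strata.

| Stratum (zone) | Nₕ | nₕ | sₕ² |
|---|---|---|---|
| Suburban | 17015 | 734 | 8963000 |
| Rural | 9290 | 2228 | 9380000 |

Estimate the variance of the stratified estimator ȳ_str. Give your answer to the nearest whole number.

Var(ȳ_str) = Σₕ Wₕ²(1 − fₕ)sₕ²/nₕ with Wₕ = Nₕ/N, N = 26305.
Suburban: Wₕ = 0.64683520; term = 0.64683520²·(1 − 0.04313841)·8963000/734 = 4888.7041.
Rural: Wₕ = 0.35316480; term = 0.35316480²·(1 − 0.23982777)·9380000/2228 = 399.16685.
Sum = 5287.871.

5288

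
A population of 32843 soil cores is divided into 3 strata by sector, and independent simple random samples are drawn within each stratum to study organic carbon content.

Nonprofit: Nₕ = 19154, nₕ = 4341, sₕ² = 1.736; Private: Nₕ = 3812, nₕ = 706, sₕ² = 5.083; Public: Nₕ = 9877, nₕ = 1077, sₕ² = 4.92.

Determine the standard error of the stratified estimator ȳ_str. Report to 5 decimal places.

Var(ȳ_str) = Σₕ Wₕ²(1 − fₕ)sₕ²/nₕ with Wₕ = Nₕ/N, N = 32843.
Nonprofit: Wₕ = 0.58319886; term = 0.58319886²·(1 − 0.22663673)·1.736/4341 = 1.0519057 × 10^-4.
Private: Wₕ = 0.11606735; term = 0.11606735²·(1 − 0.18520462)·5.083/706 = 7.9028568 × 10^-5.
Public: Wₕ = 0.30073379; term = 0.30073379²·(1 − 0.10904121)·4.92/1077 = 3.681048 × 10^-4.
Sum = 5.5232394 × 10^-4.
SE = √(5.5232394 × 10^-4) = 0.02350.

0.02350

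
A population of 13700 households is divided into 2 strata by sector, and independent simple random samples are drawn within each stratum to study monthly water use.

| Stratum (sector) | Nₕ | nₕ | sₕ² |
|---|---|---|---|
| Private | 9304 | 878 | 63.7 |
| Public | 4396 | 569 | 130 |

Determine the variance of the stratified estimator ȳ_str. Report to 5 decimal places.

Var(ȳ_str) = Σₕ Wₕ²(1 − fₕ)sₕ²/nₕ with Wₕ = Nₕ/N, N = 13700.
Private: Wₕ = 0.67912409; term = 0.67912409²·(1 − 0.09436801)·63.7/878 = 0.03030365.
Public: Wₕ = 0.32087591; term = 0.32087591²·(1 − 0.12943585)·130/569 = 0.020478875.
Sum = 0.050782525.

0.05078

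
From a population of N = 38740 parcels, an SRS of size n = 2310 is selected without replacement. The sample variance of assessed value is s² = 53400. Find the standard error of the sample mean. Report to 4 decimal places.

4.6625

Under SRS without replacement, Var(ȳ) = (1 − f)·s²/n with f = n/N = 2310/38740 = 0.05962829.
Var(ȳ) = (1 − 0.05962829)·53400/2310 = 0.94037171·23.116883 = 21.738463.
SE(ȳ) = √(21.738463) = 4.6625.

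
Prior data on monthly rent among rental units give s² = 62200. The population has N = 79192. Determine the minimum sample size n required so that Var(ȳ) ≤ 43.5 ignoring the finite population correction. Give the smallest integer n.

Without fpc, n₀ = s²/D = 62200/43.5 = 1429.8851.
Rounding up, n = 1430.

1430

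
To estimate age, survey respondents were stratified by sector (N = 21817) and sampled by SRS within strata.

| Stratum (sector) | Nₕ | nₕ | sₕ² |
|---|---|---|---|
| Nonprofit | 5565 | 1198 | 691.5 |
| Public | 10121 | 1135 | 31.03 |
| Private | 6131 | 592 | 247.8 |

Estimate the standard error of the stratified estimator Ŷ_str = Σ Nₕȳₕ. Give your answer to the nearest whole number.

Var(Ŷ_str) = Σₕ Nₕ²(1 − fₕ)sₕ²/nₕ.
Nonprofit: 5565²·(1 − 1198/5565)·691.5/1198 = 1.4027611 × 10^7.
Public: 10121²·(1 − 1135/10121)·31.03/1135 = 2.4864272 × 10^6.
Private: 6131²·(1 − 592/6131)·247.8/592 = 1.421485 × 10^7.
Sum = 3.0728888 × 10^7.
SE = √(3.0728888 × 10^7) = 5543.

5543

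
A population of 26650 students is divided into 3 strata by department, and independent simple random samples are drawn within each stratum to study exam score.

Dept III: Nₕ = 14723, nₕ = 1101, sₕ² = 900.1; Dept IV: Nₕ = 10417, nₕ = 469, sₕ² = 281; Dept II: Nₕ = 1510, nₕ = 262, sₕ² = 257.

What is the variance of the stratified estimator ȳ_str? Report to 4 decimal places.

Var(ȳ_str) = Σₕ Wₕ²(1 − fₕ)sₕ²/nₕ with Wₕ = Nₕ/N, N = 26650.
Dept III: Wₕ = 0.55245779; term = 0.55245779²·(1 − 0.07478095)·900.1/1101 = 0.23085868.
Dept IV: Wₕ = 0.39088180; term = 0.39088180²·(1 − 0.04502256)·281/469 = 0.087421346.
Dept II: Wₕ = 0.05666041; term = 0.05666041²·(1 − 0.17350993)·257/262 = 0.0026027289.
Sum = 0.32088275.

0.3209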